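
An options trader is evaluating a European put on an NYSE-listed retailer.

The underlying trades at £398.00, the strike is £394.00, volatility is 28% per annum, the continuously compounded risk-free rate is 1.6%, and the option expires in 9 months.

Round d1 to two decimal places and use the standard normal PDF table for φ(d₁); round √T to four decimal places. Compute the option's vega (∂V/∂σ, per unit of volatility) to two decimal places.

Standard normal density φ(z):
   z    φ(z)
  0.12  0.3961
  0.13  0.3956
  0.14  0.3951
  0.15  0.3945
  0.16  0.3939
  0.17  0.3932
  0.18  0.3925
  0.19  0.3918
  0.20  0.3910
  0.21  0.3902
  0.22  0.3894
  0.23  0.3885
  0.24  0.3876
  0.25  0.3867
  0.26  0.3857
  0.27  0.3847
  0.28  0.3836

σ√T = 0.28 × 0.8660 = 0.2425
d₁ = [ln(398/394) + (0.016 + 0.28²/2)·0.75] / 0.2425 = [0.0101 + 0.0414] / 0.2425 = 0.2124 which rounds to 0.21
√T = √0.75 = 0.8660
φ(d₁) = φ(0.21) = 0.3902
vega = S·φ(d₁)·√T = 398·0.3902·0.8660 = 134.4895

134.49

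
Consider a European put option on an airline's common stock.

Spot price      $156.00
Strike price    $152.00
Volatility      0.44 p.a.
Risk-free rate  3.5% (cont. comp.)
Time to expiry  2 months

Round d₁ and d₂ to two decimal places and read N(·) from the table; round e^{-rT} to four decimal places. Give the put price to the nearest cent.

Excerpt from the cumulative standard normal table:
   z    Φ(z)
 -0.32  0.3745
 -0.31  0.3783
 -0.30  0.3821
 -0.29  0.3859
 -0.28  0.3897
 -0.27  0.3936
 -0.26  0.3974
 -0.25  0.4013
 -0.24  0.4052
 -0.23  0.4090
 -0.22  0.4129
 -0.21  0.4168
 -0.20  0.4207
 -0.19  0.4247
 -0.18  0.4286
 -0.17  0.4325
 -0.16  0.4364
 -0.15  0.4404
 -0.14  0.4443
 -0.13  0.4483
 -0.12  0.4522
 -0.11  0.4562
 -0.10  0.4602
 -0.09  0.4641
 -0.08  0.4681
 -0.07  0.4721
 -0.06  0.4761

$8.73

σ√T = 0.44 × 0.4082 = 0.1796
d₁ = [ln(156/152) + (0.035 + 0.44²/2)·0.1667] / 0.1796 = [0.0260 + 0.0220] / 0.1796 = 0.2669 ⇒ 0.27
d₂ = d₁ − σ√T = 0.2669 − 0.1796 = 0.0873 ⇒ 0.09
exp(−rT) = exp(−0.035·0.1667) = 0.9942
N(−d₂) = N(-0.09) = 0.4641;  N(−d₁) = N(-0.27) = 0.3936
P = 152·0.9942·0.4641 − 156·0.3936 = 70.1340 − 61.4016 = 8.7324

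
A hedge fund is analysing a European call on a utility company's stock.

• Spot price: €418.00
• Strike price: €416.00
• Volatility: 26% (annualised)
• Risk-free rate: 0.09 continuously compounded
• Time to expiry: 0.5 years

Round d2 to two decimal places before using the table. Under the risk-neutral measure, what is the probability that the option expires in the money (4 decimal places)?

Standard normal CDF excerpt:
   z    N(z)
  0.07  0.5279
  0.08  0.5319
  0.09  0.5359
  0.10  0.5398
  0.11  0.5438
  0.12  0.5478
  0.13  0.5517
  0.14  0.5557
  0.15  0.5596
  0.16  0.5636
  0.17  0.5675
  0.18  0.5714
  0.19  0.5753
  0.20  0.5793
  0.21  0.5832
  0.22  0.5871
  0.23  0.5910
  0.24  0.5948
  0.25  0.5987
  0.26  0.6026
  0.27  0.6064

0.5714

σ√T = 0.26 × 0.7071 = 0.1838
d₁ = [ln(418/416) + (0.09 + 0.26²/2)·0.5] / 0.1838 = [0.0048 + 0.0619] / 0.1838 = 0.3628 ⇒ 0.36
d₂ = d₁ − σ√T = 0.3628 − 0.1838 = 0.1789 ⇒ 0.18
Risk-neutral Pr[S_T > K] = N(d₂) = N(0.18) = 0.5714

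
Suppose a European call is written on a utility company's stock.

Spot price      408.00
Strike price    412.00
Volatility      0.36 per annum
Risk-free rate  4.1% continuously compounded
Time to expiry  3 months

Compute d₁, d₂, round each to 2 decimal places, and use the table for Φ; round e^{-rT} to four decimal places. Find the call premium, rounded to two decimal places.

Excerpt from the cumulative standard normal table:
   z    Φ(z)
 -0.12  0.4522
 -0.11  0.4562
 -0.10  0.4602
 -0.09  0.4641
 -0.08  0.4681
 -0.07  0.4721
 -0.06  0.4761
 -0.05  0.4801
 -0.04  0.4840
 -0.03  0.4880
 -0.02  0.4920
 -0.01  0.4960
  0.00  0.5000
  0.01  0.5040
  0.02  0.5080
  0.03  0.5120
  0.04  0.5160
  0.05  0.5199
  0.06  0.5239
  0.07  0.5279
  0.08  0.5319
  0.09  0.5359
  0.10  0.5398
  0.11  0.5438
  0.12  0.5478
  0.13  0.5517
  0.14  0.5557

σ√T = 0.36·√0.25 = 0.1800
d₁ = [ln(408/412) + (0.041 + 0.36²/2)·0.25] / 0.1800 = [-0.0098 + 0.0265] / 0.1800 = 0.0927 → 0.09
d₂ = d₁ − σ√T = 0.0927 − 0.1800 = -0.0873 → -0.09
exp(−rT) = exp(−0.041·0.25) = 0.9898
N(d₁) = N(0.09) = 0.5359;  N(d₂) = N(-0.09) = 0.4641
C = 408·0.5359 − 412·0.9898·0.4641 = 218.6472 − 189.2589 = 29.3883

29.39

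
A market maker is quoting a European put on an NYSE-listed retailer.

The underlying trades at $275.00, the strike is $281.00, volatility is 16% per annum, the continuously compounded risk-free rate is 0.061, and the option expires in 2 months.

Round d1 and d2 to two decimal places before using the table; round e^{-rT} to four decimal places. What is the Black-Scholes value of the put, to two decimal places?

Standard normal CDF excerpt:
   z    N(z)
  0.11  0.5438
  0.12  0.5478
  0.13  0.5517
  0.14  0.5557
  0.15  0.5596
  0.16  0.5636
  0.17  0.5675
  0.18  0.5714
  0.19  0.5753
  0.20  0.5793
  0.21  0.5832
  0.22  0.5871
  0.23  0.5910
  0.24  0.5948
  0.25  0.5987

T = 0.1667;  σ√T = 0.0653
d₁ = [ln(275/281) + (0.061 + 0.16²/2)·0.1667] / 0.0653 = [-0.0216 + 0.0123] / 0.0653 = -0.1421 ⇒ -0.14
d₂ = d₁ − σ√T = -0.1421 − 0.0653 = -0.2074 ⇒ -0.21
exp(−rT) = exp(−0.061·0.1667) = 0.9899
P = 281·0.9899·N(0.21) − 275·N(0.14) = 281·0.9899·0.5832 − 275·0.5557 = 162.2240 − 152.8175 = 9.4065

$9.41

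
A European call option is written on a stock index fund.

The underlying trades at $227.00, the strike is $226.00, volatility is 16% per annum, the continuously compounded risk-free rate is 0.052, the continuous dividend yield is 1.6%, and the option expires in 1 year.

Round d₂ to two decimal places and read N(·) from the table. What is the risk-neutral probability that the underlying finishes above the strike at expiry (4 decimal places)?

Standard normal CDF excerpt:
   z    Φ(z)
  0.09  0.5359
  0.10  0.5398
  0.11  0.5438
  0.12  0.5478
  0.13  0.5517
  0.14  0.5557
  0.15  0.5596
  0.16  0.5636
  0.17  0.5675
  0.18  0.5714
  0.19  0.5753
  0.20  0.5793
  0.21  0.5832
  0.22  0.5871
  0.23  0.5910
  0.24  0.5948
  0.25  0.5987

T = 1;  σ√T = 0.1600
ln(S/K) + (r − q + σ²/2)T = ln(227/226) + (0.052 − 0.016 + 0.16²/2)·1 = 0.0044 + 0.0488 = 0.0532
d₁ = 0.0532 / 0.1600 = 0.3326 ⇒ 0.33
d₂ = d₁ − σ√T = 0.3326 − 0.1600 = 0.1726 ⇒ 0.17
Risk-neutral Pr[S_T > K] = N(d₂) = N(0.17) = 0.5675

0.5675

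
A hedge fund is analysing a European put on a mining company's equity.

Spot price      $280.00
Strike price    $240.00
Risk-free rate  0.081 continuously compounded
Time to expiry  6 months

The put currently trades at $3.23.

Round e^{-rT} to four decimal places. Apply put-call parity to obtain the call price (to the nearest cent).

$52.76

exp(−rT) = exp(−0.081·0.5) = 0.9603
Put-call parity: C − P = S − K·e^(−rT) = 280 − 240·0.9603 = 280 − 230.4720 = 49.5280
C = P + (C − P) = 3.23 + (49.5280) = 52.7580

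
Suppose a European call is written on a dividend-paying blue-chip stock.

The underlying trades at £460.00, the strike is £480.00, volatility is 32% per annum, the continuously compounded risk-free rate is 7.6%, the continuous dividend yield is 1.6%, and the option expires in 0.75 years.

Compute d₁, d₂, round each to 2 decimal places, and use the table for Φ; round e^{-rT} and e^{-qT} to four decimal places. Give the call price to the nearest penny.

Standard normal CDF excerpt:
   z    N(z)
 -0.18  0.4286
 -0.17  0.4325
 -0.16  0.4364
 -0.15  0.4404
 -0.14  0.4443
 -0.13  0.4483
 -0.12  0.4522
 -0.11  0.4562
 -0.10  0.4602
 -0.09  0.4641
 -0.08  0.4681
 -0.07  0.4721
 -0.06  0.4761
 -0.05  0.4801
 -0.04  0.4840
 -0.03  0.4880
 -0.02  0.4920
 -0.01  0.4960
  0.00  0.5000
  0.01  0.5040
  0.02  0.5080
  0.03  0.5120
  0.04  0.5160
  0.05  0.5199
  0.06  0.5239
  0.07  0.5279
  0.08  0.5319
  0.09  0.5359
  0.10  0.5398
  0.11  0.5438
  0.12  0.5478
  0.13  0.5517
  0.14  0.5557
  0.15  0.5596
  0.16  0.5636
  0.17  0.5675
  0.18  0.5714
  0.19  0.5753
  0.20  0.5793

£51.09

T = 0.75;  σ√T = 0.2771
d₁ = [ln(460/480) + (0.076 − 0.016 + 0.32²/2)·0.75] / 0.2771 = [-0.0426 + 0.0834] / 0.2771 = 0.1474 ≈ 0.15
d₂ = d₁ − σ√T = 0.1474 − 0.2771 = -0.1298 ≈ -0.13
exp(−qT) = exp(−0.016·0.75) = 0.9881;  exp(−rT) = exp(−0.076·0.75) = 0.9446
C = 460·0.9881·N(0.15) − 480·0.9446·N(-0.13) = 460·0.9881·0.5596 − 480·0.9446·0.4483 = 254.3527 − 203.2628 = 51.0899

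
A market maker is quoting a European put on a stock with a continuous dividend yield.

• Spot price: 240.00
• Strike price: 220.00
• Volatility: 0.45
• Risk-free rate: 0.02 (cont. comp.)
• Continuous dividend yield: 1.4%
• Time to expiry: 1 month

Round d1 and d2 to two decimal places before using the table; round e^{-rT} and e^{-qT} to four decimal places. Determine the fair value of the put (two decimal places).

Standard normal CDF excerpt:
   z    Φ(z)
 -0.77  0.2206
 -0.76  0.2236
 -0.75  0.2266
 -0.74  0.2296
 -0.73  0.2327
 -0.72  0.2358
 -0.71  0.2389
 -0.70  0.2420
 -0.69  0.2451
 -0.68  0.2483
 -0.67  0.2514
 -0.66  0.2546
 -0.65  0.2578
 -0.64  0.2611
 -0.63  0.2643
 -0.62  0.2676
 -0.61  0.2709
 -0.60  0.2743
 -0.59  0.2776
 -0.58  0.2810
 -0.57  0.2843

σ√T = 0.45 × 0.2887 = 0.1299
d₁ = [ln(240/220) + (0.02 − 0.014 + ½·0.45²)·0.08333] / (σ√T) = (0.0870 + 0.0089) / 0.1299 = 0.7386 ≈ 0.74
d₂ = 0.7386 − 0.1299 = 0.6087 ≈ 0.61
exp(−qT) = exp(−0.014·0.08333) = 0.9988;  exp(−rT) = exp(−0.02·0.08333) = 0.9983
N(−d₂) = N(-0.61) = 0.2709;  N(−d₁) = N(-0.74) = 0.2296
P = 220·0.9983·0.2709 − 240·0.9988·0.2296 = 59.4967 − 55.0379 = 4.4588

4.46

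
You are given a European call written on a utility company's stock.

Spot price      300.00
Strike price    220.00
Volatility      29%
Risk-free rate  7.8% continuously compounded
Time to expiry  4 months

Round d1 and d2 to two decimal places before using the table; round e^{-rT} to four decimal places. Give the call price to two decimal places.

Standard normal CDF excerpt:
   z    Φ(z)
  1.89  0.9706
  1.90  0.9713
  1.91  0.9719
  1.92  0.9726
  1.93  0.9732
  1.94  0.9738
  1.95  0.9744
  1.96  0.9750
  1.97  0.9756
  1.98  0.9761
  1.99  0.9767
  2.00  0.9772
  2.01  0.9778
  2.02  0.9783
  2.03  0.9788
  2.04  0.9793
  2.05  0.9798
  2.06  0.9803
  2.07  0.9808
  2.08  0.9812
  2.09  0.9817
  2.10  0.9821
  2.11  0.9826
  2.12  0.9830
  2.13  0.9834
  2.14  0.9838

86.04

T = 0.3333;  σ√T = 0.1674
d₁ = [ln(300/220) + (0.078 + 0.29²/2)·0.3333] / 0.1674 = [0.3102 + 0.0400] / 0.1674 = 2.0914 which rounds to 2.09
d₂ = d₁ − σ√T = 2.0914 − 0.1674 = 1.9240 which rounds to 1.92
exp(−rT) = exp(−0.078·0.3333) = 0.9743
N(d₁) = N(2.09) = 0.9817;  N(d₂) = N(1.92) = 0.9726
C = 300·0.9817 − 220·0.9743·0.9726 = 294.5100 − 208.4729 = 86.0371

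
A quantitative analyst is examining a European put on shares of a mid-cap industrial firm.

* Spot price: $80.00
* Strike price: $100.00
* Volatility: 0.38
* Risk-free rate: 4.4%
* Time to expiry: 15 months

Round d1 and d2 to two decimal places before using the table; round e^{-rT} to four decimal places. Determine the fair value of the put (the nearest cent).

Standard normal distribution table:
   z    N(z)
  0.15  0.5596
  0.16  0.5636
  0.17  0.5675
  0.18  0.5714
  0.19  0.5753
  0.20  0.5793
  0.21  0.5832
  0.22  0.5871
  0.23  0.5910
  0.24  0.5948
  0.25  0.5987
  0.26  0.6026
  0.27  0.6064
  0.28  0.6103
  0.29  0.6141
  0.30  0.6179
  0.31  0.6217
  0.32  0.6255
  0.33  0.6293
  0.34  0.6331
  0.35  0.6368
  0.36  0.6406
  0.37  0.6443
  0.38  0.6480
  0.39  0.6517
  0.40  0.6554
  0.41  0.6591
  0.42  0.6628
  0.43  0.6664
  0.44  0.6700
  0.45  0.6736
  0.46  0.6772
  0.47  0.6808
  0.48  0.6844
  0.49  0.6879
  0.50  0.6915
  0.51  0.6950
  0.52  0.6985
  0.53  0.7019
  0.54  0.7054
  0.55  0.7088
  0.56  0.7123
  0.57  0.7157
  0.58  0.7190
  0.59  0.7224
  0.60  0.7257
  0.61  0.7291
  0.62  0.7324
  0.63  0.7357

$23.30

T = 1.25;  σ√T = 0.4249
d₁ = [ln(80/100) + (0.044 + 0.38²/2)·1.25] / 0.4249 = [-0.2231 + 0.1452] / 0.4249 = -0.1833 ⇒ -0.18
d₂ = d₁ − σ√T = -0.1833 − 0.4249 = -0.6082 ⇒ -0.61
e^(−rT) = e^(−0.044·1.25) = 0.9465
N(−d₂) = N(0.61) = 0.7291;  N(−d₁) = N(0.18) = 0.5714
P = 100·0.9465·0.7291 − 80·0.5714 = 69.0093 − 45.7120 = 23.2973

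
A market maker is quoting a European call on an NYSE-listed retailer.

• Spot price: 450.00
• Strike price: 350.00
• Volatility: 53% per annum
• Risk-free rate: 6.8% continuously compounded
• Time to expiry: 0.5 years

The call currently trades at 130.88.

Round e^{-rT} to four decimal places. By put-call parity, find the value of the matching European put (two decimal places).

19.19

e^(−rT) = e^(−0.068·0.5) = 0.9666
Put-call parity: C − P = S − K·e^(−rT) = 450 − 350·0.9666 = 450 − 338.3100 = 111.6900
P = C − (C − P) = 130.88 − (111.6900) = 19.1900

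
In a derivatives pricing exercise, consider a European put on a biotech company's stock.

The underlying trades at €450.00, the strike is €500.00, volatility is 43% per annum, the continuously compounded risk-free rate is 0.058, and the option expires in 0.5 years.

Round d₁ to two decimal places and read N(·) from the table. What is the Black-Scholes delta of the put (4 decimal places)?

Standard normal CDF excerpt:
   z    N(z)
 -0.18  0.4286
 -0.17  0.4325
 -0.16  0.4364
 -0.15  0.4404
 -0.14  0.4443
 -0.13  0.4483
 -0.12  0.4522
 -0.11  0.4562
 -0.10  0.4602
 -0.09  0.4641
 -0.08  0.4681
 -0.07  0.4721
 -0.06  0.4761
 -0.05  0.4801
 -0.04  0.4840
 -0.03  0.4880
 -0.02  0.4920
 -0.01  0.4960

-0.5398

T = 0.5;  σ√T = 0.3041
d₁ = [ln(450/500) + (0.058 + 0.43²/2)·0.5] / 0.3041 = [-0.1054 + 0.0752] / 0.3041 = -0.0991 ≈ -0.10
N(d₁) = N(-0.10) = 0.4602
Δ_put = N(d₁) − 1 = 0.4602 − 1 = -0.5398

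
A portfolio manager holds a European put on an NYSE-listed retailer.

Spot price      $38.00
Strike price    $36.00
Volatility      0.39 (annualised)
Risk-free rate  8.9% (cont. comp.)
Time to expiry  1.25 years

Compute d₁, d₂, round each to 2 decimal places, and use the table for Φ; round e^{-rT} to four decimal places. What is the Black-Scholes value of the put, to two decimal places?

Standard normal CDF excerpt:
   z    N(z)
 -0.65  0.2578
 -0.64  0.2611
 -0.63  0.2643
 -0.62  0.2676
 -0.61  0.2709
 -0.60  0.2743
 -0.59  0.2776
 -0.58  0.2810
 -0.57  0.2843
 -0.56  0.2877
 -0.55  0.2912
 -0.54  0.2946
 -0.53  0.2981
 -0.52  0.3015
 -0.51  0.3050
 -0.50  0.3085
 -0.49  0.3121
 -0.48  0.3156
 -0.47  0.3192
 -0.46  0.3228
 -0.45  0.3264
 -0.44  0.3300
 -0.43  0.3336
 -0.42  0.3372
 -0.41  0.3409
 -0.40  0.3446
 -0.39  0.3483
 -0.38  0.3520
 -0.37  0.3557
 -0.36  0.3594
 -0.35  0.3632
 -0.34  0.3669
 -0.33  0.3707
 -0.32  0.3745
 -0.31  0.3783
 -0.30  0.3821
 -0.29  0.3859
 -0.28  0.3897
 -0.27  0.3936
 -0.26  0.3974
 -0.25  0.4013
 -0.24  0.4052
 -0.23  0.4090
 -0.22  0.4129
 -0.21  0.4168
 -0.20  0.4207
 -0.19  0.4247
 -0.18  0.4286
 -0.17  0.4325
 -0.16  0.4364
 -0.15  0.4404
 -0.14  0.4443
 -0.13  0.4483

$3.63

σ√T = 0.39·√1.25 = 0.4360
ln(S/K) + (r + σ²/2)T = ln(38/36) + (0.089 + 0.39²/2)·1.25 = 0.0541 + 0.2063 = 0.2604
d₁ = 0.2604 / 0.4360 = 0.5972 → 0.60
d₂ = d₁ − σ√T = 0.5972 − 0.4360 = 0.1611 → 0.16
e^(−rT) = e^(−0.089·1.25) = 0.8947
P = 36·0.8947·N(-0.16) − 38·N(-0.60) = 36·0.8947·0.4364 − 38·0.2743 = 14.0561 − 10.4234 = 3.6327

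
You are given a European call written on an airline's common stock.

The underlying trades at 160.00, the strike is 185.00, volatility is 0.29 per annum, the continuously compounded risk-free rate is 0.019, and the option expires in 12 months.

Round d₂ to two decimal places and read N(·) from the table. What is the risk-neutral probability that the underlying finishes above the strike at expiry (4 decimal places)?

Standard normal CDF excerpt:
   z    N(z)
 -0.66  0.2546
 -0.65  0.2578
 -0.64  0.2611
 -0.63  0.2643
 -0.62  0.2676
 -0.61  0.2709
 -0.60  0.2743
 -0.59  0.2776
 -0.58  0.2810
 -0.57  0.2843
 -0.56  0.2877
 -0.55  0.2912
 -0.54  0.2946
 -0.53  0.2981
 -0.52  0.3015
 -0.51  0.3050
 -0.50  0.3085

T = 1;  σ√T = 0.2900
d₁ = [ln(160/185) + (0.019 + 0.29²/2)·1] / 0.2900 = [-0.1452 + 0.0610] / 0.2900 = -0.2901 → -0.29
d₂ = d₁ − σ√T = -0.2901 − 0.2900 = -0.5801 → -0.58
Risk-neutral Pr[S_T > K] = N(d₂) = N(-0.58) = 0.2810

0.2810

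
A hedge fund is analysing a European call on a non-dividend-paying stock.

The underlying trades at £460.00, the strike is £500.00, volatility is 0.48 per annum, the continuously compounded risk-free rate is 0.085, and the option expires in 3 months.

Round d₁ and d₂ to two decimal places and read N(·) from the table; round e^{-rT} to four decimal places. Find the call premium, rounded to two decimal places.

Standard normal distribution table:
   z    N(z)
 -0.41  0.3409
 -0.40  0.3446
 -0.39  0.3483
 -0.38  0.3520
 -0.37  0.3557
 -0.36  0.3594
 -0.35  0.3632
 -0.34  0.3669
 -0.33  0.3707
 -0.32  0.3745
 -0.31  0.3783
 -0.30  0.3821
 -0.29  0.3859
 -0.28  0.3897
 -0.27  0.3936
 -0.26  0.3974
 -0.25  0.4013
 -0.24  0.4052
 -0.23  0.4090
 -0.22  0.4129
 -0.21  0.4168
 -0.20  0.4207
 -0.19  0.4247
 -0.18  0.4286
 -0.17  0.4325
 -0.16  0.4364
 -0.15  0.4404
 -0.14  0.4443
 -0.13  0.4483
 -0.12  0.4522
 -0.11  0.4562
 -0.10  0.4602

£32.07

σ√T = 0.48 × 0.5000 = 0.2400
ln(S/K) + (r + σ²/2)T = ln(460/500) + (0.085 + 0.48²/2)·0.25 = -0.0834 + 0.0500 = -0.0333
d₁ = -0.0333 / 0.2400 = -0.1389 → -0.14
d₂ = d₁ − σ√T = -0.1389 − 0.2400 = -0.3789 → -0.38
e^(−rT) = e^(−0.085·0.25) = 0.9790
N(d₁) = N(-0.14) = 0.4443;  N(d₂) = N(-0.38) = 0.3520
C = 460·0.4443 − 500·0.9790·0.3520 = 204.3780 − 172.3040 = 32.0740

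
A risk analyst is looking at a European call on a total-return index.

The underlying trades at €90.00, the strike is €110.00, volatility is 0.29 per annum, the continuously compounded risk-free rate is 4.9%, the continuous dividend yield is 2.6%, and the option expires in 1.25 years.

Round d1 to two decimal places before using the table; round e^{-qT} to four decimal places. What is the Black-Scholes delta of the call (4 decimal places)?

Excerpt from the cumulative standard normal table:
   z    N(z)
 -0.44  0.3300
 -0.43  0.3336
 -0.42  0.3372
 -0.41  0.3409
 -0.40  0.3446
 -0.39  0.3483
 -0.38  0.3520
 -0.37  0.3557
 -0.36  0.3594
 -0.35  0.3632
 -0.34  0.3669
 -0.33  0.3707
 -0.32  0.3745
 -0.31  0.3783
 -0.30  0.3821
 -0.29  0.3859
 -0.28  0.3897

σ√T = 0.29 × 1.1180 = 0.3242
ln(S/K) + (r − q + σ²/2)T = ln(90/110) + (0.049 − 0.026 + 0.29²/2)·1.25 = -0.2007 + 0.0813 = -0.1194
d₁ = -0.1194 / 0.3242 = -0.3681 which rounds to -0.37
N(d₁) = N(-0.37) = 0.3557
Δ_call = e^(−qT)·N(d₁) = 0.9680·0.3557 = 0.3443

0.3443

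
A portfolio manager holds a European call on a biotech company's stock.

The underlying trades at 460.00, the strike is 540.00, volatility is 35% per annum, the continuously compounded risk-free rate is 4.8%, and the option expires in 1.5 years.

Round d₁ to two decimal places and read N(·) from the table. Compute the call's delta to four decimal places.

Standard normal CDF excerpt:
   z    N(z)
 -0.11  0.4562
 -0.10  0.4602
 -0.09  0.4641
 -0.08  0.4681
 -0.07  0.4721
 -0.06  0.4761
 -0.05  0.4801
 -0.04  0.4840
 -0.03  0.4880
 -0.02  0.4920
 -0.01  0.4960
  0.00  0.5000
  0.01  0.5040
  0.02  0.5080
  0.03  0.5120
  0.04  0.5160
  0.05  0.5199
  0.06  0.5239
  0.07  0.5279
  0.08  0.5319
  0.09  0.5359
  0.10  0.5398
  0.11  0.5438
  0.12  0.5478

0.5040

σ√T = 0.35·√1.5 = 0.4287
ln(S/K) + (r + σ²/2)T = ln(460/540) + (0.048 + 0.35²/2)·1.5 = -0.1603 + 0.1639 = 0.0035
d₁ = 0.0035 / 0.4287 = 0.0082 ⇒ 0.01
N(d₁) = N(0.01) = 0.5040
Δ_call = N(d₁) = 0.5040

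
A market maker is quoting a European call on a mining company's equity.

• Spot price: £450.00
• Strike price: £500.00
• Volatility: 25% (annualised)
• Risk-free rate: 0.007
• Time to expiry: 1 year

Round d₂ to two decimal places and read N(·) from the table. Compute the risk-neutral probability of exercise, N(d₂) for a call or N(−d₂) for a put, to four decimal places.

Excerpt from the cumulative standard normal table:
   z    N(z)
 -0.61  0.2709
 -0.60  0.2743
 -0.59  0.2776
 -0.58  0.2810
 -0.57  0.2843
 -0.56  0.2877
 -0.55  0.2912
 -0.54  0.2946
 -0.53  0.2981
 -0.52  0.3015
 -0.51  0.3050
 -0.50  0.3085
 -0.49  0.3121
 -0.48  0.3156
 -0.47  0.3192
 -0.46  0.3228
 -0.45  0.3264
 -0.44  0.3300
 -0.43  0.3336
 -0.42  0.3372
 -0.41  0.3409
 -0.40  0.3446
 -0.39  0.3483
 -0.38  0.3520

0.3015

σ√T = 0.25·√1 = 0.2500
d₁ = [ln(450/500) + (0.007 + 0.25²/2)·1] / 0.2500 = [-0.1054 + 0.0382] / 0.2500 = -0.2684 ⇒ -0.27
d₂ = d₁ − σ√T = -0.2684 − 0.2500 = -0.5184 ⇒ -0.52
Pr(exercise) under Q = N(d₂) = 0.3015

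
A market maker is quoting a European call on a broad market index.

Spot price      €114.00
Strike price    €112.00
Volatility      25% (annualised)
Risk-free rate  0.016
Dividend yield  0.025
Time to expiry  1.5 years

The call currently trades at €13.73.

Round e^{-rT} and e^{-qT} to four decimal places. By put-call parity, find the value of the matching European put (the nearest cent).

exp(−qT) = exp(−0.025·1.5) = 0.9632;  exp(−rT) = exp(−0.016·1.5) = 0.9763
Put-call parity: C − P = S·e^(−qT) − K·e^(−rT) = 114·0.9632 − 112·0.9763 = 109.8048 − 109.3456 = 0.4592
P = C − (C − P) = 13.73 − (0.4592) = 13.2708

€13.27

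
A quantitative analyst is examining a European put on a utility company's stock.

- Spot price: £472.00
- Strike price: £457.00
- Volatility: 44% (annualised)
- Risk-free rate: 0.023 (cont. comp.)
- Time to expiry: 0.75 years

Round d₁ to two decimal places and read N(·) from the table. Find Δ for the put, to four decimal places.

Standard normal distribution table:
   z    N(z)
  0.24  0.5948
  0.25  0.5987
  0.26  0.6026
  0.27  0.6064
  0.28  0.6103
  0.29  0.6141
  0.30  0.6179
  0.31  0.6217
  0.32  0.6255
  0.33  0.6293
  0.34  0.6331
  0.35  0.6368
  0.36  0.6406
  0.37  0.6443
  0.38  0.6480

σ√T = 0.44 × 0.8660 = 0.3811
ln(S/K) + (r + σ²/2)T = ln(472/457) + (0.023 + 0.44²/2)·0.75 = 0.0323 + 0.0898 = 0.1221
d₁ = 0.1221 / 0.3811 = 0.3205 → 0.32
N(d₁) = N(0.32) = 0.6255
Δ_put = N(d₁) − 1 = 0.6255 − 1 = -0.3745

-0.3745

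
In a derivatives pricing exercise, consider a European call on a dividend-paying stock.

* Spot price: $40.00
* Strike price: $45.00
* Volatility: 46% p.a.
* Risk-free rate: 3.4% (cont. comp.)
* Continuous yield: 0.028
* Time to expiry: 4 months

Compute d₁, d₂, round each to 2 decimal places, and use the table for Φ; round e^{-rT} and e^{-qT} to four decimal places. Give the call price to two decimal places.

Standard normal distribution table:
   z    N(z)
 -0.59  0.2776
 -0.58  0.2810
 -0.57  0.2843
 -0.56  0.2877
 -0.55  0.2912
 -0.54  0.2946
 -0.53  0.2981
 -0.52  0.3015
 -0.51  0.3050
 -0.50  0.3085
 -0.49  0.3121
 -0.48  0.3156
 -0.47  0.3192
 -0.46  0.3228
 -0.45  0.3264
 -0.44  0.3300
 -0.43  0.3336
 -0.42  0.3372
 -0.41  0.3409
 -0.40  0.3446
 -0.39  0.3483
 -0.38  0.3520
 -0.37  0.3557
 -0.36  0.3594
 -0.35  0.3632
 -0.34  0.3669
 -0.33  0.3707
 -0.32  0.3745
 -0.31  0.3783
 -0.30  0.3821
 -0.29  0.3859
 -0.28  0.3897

$2.49

T = 0.3333;  σ√T = 0.2656
d₁ = [ln(40/45) + (0.034 − 0.028 + 0.46²/2)·0.3333] / 0.2656 = [-0.1178 + 0.0373] / 0.2656 = -0.3032 ⇒ -0.30
d₂ = d₁ − σ√T = -0.3032 − 0.2656 = -0.5688 ⇒ -0.57
exp(−qT) = exp(−0.028·0.3333) = 0.9907;  exp(−rT) = exp(−0.034·0.3333) = 0.9887
C = 40·0.9907·N(-0.30) − 45·0.9887·N(-0.57) = 40·0.9907·0.3821 − 45·0.9887·0.2843 = 15.1419 − 12.6489 = 2.4929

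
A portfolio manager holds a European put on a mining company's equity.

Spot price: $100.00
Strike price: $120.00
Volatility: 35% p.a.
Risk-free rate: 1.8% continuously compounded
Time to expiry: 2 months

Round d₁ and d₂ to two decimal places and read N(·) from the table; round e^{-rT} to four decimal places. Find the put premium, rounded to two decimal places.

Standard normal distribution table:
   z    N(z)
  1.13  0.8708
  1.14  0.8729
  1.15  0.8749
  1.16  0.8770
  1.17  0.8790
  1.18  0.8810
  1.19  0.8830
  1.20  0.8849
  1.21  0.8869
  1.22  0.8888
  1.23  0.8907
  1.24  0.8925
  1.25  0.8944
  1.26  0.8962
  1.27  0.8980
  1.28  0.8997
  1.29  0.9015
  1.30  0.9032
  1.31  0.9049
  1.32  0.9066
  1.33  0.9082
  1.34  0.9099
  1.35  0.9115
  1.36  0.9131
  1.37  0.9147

T = 0.1667;  σ√T = 0.1429
ln(S/K) + (r + σ²/2)T = ln(100/120) + (0.018 + 0.35²/2)·0.1667 = -0.1823 + 0.0132 = -0.1691
d₁ = -0.1691 / 0.1429 = -1.1835 which rounds to -1.18
d₂ = d₁ − σ√T = -1.1835 − 0.1429 = -1.3264 which rounds to -1.33
e^(−rT) = e^(−0.018·0.1667) = 0.9970
N(−d₂) = N(1.33) = 0.9082;  N(−d₁) = N(1.18) = 0.8810
P = 120·0.9970·0.9082 − 100·0.8810 = 108.6570 − 88.1000 = 20.5570

$20.56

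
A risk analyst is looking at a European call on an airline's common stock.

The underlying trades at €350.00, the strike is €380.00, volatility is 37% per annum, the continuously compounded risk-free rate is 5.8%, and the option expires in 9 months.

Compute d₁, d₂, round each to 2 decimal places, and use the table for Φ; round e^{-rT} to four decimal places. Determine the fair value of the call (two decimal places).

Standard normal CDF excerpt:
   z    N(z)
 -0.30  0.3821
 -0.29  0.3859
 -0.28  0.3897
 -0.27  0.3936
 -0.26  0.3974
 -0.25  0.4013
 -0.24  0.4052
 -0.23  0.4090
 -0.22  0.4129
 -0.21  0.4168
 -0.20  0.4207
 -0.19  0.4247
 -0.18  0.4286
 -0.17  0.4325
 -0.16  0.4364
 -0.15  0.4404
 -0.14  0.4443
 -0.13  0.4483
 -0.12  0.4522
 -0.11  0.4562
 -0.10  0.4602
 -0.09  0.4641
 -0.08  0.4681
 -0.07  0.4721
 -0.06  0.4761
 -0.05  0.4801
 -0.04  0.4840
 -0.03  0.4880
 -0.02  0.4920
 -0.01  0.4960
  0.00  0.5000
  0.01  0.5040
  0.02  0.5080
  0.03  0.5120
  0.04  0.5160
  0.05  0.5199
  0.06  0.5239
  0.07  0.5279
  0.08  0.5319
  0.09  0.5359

σ√T = 0.37 × 0.8660 = 0.3204
ln(S/K) + (r + σ²/2)T = ln(350/380) + (0.058 + 0.37²/2)·0.75 = -0.0822 + 0.0948 = 0.0126
d₁ = 0.0126 / 0.3204 = 0.0393 → 0.04
d₂ = d₁ − σ√T = 0.0393 − 0.3204 = -0.2811 → -0.28
e^(−rT) = e^(−0.058·0.75) = 0.9574
N(d₁) = N(0.04) = 0.5160;  N(d₂) = N(-0.28) = 0.3897
C = 350·0.5160 − 380·0.9574·0.3897 = 180.6000 − 141.7775 = 38.8225

€38.82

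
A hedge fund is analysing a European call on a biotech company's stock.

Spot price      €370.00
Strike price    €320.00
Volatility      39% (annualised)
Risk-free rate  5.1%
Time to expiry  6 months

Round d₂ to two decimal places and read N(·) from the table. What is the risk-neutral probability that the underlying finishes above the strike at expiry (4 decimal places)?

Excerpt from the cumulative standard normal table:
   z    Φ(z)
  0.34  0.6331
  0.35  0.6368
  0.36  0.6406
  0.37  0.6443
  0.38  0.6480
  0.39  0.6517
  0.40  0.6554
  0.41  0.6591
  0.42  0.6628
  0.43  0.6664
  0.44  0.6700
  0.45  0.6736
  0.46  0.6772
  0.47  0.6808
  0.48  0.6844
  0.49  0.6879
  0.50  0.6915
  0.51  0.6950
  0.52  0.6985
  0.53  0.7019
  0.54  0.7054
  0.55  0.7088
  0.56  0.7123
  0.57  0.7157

T = 0.5;  σ√T = 0.2758
d₁ = [ln(370/320) + (0.051 + ½·0.39²)·0.5] / (σ√T) = (0.1452 + 0.0635) / 0.2758 = 0.7568 → 0.76
d₂ = 0.7568 − 0.2758 = 0.4810 → 0.48
Pr(exercise) under Q = N(d₂) = 0.6844

0.6844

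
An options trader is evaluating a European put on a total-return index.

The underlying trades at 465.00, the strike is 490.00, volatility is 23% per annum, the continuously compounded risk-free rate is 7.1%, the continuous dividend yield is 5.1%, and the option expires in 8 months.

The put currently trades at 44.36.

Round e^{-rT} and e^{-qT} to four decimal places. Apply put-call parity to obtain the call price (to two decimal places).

exp(−qT) = exp(−0.051·0.6667) = 0.9666;  exp(−rT) = exp(−0.071·0.6667) = 0.9538
Put-call parity: C − P = S·e^(−qT) − K·e^(−rT) = 465·0.9666 − 490·0.9538 = 449.4690 − 467.3620 = -17.8930
C = P + (C − P) = 44.36 + (-17.8930) = 26.4670

26.47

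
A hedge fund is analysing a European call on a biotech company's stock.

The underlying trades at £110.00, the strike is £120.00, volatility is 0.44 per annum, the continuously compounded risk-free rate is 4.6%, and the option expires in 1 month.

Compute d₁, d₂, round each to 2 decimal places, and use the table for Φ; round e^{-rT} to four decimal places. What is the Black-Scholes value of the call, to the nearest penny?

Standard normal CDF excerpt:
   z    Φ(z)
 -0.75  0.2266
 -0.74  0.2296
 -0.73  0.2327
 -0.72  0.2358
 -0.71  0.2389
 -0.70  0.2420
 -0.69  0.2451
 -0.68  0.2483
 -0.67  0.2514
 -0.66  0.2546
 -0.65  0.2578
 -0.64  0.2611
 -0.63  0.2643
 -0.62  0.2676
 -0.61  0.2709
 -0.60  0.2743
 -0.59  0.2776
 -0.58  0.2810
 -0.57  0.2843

£2.35

T = 0.08333;  σ√T = 0.1270
d₁ = [ln(110/120) + (0.046 + ½·0.44²)·0.08333] / (σ√T) = (-0.0870 + 0.0119) / 0.1270 = -0.5913 ⇒ -0.59
d₂ = -0.5913 − 0.1270 = -0.7184 ⇒ -0.72
e^(−rT) = e^(−0.046·0.08333) = 0.9962
N(d₁) = N(-0.59) = 0.2776;  N(d₂) = N(-0.72) = 0.2358
C = 110·0.2776 − 120·0.9962·0.2358 = 30.5360 − 28.1885 = 2.3475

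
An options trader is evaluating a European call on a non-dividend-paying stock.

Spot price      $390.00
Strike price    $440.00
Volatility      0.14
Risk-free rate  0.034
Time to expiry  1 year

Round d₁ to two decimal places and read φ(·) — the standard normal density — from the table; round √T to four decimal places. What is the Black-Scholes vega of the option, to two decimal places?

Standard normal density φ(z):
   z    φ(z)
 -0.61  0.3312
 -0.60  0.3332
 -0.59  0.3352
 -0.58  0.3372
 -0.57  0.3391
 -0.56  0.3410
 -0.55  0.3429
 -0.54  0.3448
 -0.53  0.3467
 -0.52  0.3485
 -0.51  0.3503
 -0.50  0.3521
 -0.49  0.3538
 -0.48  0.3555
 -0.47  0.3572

σ√T = 0.14·√1 = 0.1400
d₁ = [ln(390/440) + (0.034 + 0.14²/2)·1] / 0.1400 = [-0.1206 + 0.0438] / 0.1400 = -0.5488 ⇒ -0.55
√T = √1 = 1.0000
φ(d₁) = φ(-0.55) = 0.3429
vega = S·φ(d₁)·√T = 390·0.3429·1.0000 = 133.7310

133.73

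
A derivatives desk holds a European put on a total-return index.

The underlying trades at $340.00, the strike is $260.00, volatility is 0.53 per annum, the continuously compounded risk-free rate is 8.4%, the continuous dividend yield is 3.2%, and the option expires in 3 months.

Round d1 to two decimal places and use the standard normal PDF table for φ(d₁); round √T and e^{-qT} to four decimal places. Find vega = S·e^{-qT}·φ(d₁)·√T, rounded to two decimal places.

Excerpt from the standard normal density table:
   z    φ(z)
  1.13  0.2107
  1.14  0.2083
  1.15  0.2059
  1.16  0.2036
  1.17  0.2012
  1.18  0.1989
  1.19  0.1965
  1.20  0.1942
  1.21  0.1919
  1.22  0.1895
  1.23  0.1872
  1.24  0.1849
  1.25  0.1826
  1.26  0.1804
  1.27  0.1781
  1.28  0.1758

33.14

σ√T = 0.53·√0.25 = 0.2650
ln(S/K) + (r − q + σ²/2)T = ln(340/260) + (0.084 − 0.032 + 0.53²/2)·0.25 = 0.2683 + 0.0481 = 0.3164
d₁ = 0.3164 / 0.2650 = 1.1939 ⇒ 1.19
√T = √0.25 = 0.5000
φ(d₁) = φ(1.19) = 0.1965
e^(−qT) = e^(−0.032·0.25) = 0.9920
vega = S·e^(−qT)·φ(d₁)·√T = 340·0.9920·0.1965·0.5000 = 33.1378
(The call has the same vega.)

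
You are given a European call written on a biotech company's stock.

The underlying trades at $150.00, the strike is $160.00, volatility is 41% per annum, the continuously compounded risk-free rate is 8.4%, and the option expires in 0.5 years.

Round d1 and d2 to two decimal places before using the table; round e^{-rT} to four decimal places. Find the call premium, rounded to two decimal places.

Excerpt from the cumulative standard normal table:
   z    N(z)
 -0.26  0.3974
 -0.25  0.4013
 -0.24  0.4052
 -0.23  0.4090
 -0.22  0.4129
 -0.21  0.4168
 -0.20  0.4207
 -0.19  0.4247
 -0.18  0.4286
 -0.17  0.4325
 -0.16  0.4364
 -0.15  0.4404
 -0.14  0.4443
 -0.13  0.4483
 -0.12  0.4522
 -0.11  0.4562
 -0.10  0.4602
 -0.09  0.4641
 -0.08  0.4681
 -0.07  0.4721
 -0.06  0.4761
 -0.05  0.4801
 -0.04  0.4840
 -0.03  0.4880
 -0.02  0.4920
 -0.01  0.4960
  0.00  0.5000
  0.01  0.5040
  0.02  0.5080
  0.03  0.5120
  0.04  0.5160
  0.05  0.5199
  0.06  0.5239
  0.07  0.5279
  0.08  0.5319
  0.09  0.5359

$15.84

σ√T = 0.41·√0.5 = 0.2899
d₁ = [ln(150/160) + (0.084 + 0.41²/2)·0.5] / 0.2899 = [-0.0645 + 0.0840] / 0.2899 = 0.0672 which rounds to 0.07
d₂ = d₁ − σ√T = 0.0672 − 0.2899 = -0.2227 which rounds to -0.22
e^(−rT) = e^(−0.084·0.5) = 0.9589
N(d₁) = N(0.07) = 0.5279;  N(d₂) = N(-0.22) = 0.4129
C = 150·0.5279 − 160·0.9589·0.4129 = 79.1850 − 63.3488 = 15.8362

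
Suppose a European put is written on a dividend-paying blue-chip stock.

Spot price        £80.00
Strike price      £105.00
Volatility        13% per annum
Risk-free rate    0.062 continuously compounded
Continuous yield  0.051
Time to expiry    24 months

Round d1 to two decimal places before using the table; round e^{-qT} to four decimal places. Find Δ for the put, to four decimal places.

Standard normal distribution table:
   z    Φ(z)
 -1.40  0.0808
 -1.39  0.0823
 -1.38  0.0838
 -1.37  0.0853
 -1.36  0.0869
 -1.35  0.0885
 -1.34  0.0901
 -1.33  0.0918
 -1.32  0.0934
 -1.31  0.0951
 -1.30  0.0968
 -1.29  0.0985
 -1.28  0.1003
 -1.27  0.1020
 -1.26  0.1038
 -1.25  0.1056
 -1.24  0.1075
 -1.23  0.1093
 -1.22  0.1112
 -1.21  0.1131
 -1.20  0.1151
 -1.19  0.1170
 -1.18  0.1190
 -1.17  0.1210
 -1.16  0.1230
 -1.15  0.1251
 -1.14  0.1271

-0.8109

T = 2;  σ√T = 0.1838
ln(S/K) + (r − q + σ²/2)T = ln(80/105) + (0.062 − 0.051 + 0.13²/2)·2 = -0.2719 + 0.0389 = -0.2330
d₁ = -0.2330 / 0.1838 = -1.2675 ≈ -1.27
N(d₁) = N(-1.27) = 0.1020
Δ_put = e^(−qT)·(N(d₁) − 1) = 0.9030·(0.1020 − 1) = -0.8109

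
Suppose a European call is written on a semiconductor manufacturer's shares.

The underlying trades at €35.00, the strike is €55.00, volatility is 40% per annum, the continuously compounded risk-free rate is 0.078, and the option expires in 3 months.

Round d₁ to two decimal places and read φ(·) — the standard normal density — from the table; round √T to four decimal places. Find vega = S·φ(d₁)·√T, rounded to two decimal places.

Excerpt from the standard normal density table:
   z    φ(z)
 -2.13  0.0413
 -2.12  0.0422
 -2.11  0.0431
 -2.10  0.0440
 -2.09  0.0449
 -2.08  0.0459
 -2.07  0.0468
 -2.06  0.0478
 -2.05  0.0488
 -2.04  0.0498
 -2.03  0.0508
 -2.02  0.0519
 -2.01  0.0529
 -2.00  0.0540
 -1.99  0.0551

0.84

T = 0.25;  σ√T = 0.2000
d₁ = [ln(35/55) + (0.078 + ½·0.4²)·0.25] / (σ√T) = (-0.4520 + 0.0395) / 0.2000 = -2.0624 which rounds to -2.06
√T = √0.25 = 0.5000
φ(d₁) = φ(-2.06) = 0.0478
vega = S·φ(d₁)·√T = 35·0.0478·0.5000 = 0.8365
(Call and put vega coincide under Black-Scholes.)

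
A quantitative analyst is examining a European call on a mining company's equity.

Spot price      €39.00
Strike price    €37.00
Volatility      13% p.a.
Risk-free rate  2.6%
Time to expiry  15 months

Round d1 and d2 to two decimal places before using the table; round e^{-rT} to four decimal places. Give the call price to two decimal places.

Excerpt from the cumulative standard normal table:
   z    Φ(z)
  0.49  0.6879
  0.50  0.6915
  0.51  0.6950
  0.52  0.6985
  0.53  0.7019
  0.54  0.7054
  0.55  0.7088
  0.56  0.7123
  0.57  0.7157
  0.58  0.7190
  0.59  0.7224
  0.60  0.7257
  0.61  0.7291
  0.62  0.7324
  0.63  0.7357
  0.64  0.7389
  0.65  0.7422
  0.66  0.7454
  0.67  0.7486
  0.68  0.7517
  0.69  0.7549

σ√T = 0.13·√1.25 = 0.1453
d₁ = [ln(39/37) + (0.026 + 0.13²/2)·1.25] / 0.1453 = [0.0526 + 0.0431] / 0.1453 = 0.6585 ⇒ 0.66
d₂ = d₁ − σ√T = 0.6585 − 0.1453 = 0.5131 ⇒ 0.51
e^(−rT) = e^(−0.026·1.25) = 0.9680
C = 39·N(0.66) − 37·0.9680·N(0.51) = 39·0.7454 − 37·0.9680·0.6950 = 29.0706 − 24.8921 = 4.1785

€4.18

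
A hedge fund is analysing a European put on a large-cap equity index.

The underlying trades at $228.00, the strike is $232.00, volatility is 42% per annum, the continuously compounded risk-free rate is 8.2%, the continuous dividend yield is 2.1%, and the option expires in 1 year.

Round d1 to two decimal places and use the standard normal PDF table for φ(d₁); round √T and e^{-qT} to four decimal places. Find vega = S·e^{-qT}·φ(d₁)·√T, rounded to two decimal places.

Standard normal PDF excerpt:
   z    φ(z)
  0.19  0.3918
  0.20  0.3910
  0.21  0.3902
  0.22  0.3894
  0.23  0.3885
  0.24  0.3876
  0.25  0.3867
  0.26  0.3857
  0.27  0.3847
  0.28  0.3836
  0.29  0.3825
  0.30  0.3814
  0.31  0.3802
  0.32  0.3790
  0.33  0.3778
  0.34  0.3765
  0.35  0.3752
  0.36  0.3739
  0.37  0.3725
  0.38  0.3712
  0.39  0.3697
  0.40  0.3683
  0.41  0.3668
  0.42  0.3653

84.88

T = 1;  σ√T = 0.4200
d₁ = [ln(228/232) + (0.082 − 0.021 + ½·0.42²)·1] / (σ√T) = (-0.0174 + 0.1492) / 0.4200 = 0.3138 ≈ 0.31
√T = √1 = 1.0000
φ(d₁) = φ(0.31) = 0.3802
exp(−qT) = exp(−0.021·1) = 0.9792
vega = S·exp(−qT)·φ(d₁)·√T = 228·0.9792·0.3802·1.0000 = 84.8825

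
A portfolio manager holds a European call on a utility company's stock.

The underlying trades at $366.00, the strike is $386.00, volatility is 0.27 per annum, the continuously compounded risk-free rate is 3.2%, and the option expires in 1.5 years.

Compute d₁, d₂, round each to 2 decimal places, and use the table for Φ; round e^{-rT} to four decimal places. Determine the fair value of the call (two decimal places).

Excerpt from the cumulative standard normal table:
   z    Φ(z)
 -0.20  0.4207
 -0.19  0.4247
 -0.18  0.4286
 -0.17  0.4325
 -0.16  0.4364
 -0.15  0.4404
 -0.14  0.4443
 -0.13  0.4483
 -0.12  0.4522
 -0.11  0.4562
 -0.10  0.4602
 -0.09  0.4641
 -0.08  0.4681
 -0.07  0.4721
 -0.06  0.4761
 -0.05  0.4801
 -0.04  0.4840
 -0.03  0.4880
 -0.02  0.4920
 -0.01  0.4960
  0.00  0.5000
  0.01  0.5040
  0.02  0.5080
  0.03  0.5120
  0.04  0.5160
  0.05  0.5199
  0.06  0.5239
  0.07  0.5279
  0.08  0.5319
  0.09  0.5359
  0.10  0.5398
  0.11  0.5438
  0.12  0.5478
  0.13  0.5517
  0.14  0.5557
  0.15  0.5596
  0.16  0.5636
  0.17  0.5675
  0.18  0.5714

$47.13

T = 1.5;  σ√T = 0.3307
d₁ = [ln(366/386) + (0.032 + ½·0.27²)·1.5] / (σ√T) = (-0.0532 + 0.1027) / 0.3307 = 0.1496 ≈ 0.15
d₂ = 0.1496 − 0.3307 = -0.1811 ≈ -0.18
exp(−rT) = exp(−0.032·1.5) = 0.9531
C = 366·N(0.15) − 386·0.9531·N(-0.18) = 366·0.5596 − 386·0.9531·0.4286 = 204.8136 − 157.6805 = 47.1331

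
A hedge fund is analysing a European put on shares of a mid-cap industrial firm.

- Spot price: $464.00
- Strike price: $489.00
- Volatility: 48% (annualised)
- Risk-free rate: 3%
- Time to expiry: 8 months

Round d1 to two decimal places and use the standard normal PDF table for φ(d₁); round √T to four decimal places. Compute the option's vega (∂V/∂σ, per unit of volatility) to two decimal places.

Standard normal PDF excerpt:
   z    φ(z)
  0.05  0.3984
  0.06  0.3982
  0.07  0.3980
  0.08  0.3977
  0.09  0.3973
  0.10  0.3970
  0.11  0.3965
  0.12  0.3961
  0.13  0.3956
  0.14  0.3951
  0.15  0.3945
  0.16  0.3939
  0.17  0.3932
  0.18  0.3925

σ√T = 0.48 × 0.8165 = 0.3919
d₁ = [ln(464/489) + (0.03 + ½·0.48²)·0.6667] / (σ√T) = (-0.0525 + 0.0968) / 0.3919 = 0.1131 which rounds to 0.11
√T = √0.6667 = 0.8165
φ(d₁) = φ(0.11) = 0.3965
vega = S·φ(d₁)·√T = 464·0.3965·0.8165 = 150.2164

150.22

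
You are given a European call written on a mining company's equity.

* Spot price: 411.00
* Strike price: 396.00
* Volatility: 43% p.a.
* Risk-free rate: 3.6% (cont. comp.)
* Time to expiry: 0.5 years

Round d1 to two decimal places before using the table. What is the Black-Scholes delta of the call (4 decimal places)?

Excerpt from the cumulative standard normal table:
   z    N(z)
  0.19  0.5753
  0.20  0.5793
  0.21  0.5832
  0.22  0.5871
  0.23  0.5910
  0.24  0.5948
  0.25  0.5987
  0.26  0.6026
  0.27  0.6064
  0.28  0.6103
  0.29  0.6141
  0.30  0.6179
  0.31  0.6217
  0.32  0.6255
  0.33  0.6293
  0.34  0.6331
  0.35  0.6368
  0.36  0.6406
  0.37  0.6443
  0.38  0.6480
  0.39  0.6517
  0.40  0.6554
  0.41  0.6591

σ√T = 0.43 × 0.7071 = 0.3041
ln(S/K) + (r + σ²/2)T = ln(411/396) + (0.036 + 0.43²/2)·0.5 = 0.0372 + 0.0642 = 0.1014
d₁ = 0.1014 / 0.3041 = 0.3335 which rounds to 0.33
N(d₁) = N(0.33) = 0.6293
Δ_call = N(d₁) = 0.6293

0.6293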